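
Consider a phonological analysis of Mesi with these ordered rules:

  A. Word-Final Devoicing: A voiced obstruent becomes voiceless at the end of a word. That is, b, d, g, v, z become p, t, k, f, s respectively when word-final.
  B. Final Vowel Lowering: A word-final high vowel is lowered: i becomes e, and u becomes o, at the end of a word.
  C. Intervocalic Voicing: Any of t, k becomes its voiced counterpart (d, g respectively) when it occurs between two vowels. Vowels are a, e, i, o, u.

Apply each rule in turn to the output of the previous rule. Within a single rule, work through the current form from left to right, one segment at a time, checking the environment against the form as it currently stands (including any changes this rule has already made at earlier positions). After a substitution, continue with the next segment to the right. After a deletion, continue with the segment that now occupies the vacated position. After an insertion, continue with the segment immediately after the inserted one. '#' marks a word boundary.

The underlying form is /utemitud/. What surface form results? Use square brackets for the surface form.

A Word-Final Devoicing: [utemitud] → [utemitut]
B Final Vowel Lowering: no change — [utemitut]
C Intervocalic Voicing: [utemitut] → [udemidut]

[udemidut]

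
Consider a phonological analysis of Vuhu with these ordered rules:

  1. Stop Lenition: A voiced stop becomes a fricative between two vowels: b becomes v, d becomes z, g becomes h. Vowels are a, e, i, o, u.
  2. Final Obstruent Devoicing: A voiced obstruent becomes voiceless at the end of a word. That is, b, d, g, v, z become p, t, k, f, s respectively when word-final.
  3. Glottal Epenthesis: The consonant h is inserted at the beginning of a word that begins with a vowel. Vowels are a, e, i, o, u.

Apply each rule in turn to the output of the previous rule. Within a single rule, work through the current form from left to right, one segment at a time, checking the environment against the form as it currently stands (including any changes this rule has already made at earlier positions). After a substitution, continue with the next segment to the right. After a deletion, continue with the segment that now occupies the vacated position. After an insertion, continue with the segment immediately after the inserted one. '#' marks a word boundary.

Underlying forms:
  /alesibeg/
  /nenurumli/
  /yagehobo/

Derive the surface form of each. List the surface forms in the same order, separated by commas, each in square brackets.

/alesibeg/:
  1 Stop Lenition: [alesibeg] → [alesiveg]
  2 Final Obstruent Devoicing: [alesiveg] → [alesivek]
  3 Glottal Epenthesis: [alesivek] → [halesivek]
/nenurumli/:
  1 Stop Lenition: no change — [nenurumli]
  2 Final Obstruent Devoicing: no change — [nenurumli]
  3 Glottal Epenthesis: no change — [nenurumli]
/yagehobo/:
  1 Stop Lenition: [yagehobo] → [yahehovo]
  2 Final Obstruent Devoicing: no change — [yahehovo]
  3 Glottal Epenthesis: no change — [yahehovo]

[halesivek], [nenurumli], [yahehovo]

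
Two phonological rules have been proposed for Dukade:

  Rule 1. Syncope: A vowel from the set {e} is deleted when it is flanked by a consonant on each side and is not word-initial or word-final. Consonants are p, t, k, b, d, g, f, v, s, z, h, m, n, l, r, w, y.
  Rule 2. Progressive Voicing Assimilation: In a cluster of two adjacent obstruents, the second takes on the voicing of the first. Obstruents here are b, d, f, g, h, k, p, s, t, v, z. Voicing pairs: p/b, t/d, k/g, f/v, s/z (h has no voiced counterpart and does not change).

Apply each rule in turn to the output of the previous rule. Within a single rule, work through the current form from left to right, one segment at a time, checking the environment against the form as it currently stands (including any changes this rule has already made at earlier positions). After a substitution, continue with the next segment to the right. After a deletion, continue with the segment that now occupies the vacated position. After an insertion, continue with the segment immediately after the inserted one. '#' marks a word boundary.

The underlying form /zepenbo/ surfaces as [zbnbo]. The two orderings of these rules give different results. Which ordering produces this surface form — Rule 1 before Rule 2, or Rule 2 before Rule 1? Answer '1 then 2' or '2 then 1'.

1 then 2

Order 1 then 2:
  1 Syncope: [zepenbo] → [zpnbo]
  2 Progressive Voicing Assimilation: [zpnbo] → [zbnbo]
  result: [zbnbo]
Order 2 then 1:
  2 Progressive Voicing Assimilation: no change — [zepenbo]
  1 Syncope: [zepenbo] → [zpnbo]
  result: [zpnbo]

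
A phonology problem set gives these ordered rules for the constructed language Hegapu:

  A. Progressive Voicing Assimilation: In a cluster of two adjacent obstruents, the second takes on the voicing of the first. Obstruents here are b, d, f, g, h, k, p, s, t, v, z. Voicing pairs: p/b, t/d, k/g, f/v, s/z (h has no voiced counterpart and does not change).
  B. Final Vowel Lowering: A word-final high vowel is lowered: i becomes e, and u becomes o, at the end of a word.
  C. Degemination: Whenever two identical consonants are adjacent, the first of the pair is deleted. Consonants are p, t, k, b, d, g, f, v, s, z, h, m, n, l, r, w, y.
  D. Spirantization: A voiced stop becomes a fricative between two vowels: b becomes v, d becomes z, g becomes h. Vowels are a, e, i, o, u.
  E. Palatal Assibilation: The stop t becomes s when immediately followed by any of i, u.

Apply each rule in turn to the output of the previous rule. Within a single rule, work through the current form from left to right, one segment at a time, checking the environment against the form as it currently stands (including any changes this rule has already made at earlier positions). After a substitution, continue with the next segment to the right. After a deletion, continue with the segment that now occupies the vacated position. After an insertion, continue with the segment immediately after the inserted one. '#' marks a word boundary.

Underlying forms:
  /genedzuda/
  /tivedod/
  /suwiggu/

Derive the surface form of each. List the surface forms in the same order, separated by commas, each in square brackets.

[genedzuza], [sivezod], [suwiho]

/genedzuda/:
  A Progressive Voicing Assimilation: no change — [genedzuda]
  B Final Vowel Lowering: no change — [genedzuda]
  C Degemination: no change — [genedzuda]
  D Spirantization: [genedzuda] → [genedzuza]
  E Palatal Assibilation: no change — [genedzuza]
/tivedod/:
  A Progressive Voicing Assimilation: no change — [tivedod]
  B Final Vowel Lowering: no change — [tivedod]
  C Degemination: no change — [tivedod]
  D Spirantization: [tivedod] → [tivezod]
  E Palatal Assibilation: [tivezod] → [sivezod]
/suwiggu/:
  A Progressive Voicing Assimilation: no change — [suwiggu]
  B Final Vowel Lowering: [suwiggu] → [suwiggo]
  C Degemination: [suwiggo] → [suwigo]
  D Spirantization: [suwigo] → [suwiho]
  E Palatal Assibilation: no change — [suwiho]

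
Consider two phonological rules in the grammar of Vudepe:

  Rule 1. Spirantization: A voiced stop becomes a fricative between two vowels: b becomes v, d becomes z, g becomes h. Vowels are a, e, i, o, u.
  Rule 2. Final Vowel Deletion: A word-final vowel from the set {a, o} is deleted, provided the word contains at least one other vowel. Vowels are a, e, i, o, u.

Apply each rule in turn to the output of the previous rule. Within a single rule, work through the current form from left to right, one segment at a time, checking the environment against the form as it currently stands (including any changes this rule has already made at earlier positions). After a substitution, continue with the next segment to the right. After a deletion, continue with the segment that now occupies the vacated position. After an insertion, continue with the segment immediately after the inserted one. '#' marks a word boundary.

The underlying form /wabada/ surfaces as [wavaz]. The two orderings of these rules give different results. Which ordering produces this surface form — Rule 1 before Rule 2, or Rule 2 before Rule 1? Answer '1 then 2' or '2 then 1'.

Order 1 then 2:
  1 Spirantization: [wabada] → [wavaza]
  2 Final Vowel Deletion: [wavaza] → [wavaz]
  result: [wavaz]
Order 2 then 1:
  2 Final Vowel Deletion: [wabada] → [wabad]
  1 Spirantization: [wabad] → [wavad]
  result: [wavad]

1 then 2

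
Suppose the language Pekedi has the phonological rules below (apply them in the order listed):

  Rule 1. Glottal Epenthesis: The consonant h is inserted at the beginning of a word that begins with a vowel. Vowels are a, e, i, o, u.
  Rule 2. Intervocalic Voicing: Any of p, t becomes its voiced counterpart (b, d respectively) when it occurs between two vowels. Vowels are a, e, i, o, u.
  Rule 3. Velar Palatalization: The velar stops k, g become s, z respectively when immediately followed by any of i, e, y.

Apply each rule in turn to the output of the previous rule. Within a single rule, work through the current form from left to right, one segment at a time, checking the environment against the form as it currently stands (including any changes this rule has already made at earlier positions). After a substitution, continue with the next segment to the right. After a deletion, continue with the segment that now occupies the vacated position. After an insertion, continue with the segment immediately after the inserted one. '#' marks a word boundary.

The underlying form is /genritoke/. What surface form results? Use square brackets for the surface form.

[zenridose]

Rule 1 Glottal Epenthesis: no change — [genritoke]
Rule 2 Intervocalic Voicing: [genritoke] → [genridoke]
Rule 3 Velar Palatalization: [genridoke] → [zenridose]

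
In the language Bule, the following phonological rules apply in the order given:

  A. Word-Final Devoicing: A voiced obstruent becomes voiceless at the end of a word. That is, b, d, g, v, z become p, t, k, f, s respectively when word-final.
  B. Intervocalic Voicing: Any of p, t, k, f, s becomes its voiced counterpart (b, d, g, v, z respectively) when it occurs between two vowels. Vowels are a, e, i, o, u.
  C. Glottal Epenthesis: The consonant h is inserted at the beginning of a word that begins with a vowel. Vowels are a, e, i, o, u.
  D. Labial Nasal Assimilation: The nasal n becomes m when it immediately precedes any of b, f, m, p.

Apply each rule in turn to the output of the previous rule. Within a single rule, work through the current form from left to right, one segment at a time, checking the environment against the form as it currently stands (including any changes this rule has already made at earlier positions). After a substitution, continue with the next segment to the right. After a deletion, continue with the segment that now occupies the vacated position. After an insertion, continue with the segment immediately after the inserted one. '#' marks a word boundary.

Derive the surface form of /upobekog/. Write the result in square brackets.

A Word-Final Devoicing: [upobekog] → [upobekok]
B Intervocalic Voicing: [upobekok] → [ubobegok]
C Glottal Epenthesis: [ubobegok] → [hubobegok]
D Labial Nasal Assimilation: no change — [hubobegok]

[hubobegok]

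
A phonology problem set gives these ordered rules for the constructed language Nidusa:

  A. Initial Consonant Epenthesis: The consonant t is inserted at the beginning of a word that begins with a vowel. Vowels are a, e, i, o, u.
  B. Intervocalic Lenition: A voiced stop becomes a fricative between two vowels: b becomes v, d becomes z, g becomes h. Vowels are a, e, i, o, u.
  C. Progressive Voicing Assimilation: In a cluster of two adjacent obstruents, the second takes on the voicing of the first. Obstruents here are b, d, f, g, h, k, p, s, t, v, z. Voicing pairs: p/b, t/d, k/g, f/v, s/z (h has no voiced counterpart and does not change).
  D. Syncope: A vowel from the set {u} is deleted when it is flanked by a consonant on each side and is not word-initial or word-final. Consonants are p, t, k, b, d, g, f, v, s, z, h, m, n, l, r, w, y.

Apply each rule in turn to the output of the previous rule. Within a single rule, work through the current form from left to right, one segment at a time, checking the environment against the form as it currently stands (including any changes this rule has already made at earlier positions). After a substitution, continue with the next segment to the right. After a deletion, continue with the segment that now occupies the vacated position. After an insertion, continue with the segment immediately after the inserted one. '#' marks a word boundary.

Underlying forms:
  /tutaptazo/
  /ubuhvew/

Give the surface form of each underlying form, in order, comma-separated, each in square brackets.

/tutaptazo/:
  A Initial Consonant Epenthesis: no change — [tutaptazo]
  B Intervocalic Lenition: no change — [tutaptazo]
  C Progressive Voicing Assimilation: no change — [tutaptazo]
  D Syncope: [tutaptazo] → [ttaptazo]
/ubuhvew/:
  A Initial Consonant Epenthesis: [ubuhvew] → [tubuhvew]
  B Intervocalic Lenition: [tubuhvew] → [tuvuhvew]
  C Progressive Voicing Assimilation: [tuvuhvew] → [tuvuhfew]
  D Syncope: [tuvuhfew] → [tvhfew]

[ttaptazo], [tvhfew]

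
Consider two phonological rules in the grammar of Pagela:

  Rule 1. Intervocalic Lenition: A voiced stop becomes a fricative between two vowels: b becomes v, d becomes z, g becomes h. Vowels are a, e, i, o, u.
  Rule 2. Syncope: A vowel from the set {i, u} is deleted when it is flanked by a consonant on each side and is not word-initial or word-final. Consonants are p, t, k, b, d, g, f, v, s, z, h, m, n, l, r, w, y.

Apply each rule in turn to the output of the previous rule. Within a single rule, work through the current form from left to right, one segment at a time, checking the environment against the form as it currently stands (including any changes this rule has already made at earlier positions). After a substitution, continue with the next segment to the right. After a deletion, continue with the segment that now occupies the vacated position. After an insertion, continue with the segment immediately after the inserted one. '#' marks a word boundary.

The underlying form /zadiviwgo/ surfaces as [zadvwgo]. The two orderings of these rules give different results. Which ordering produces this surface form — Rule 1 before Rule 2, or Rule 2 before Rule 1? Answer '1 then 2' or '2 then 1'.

2 then 1

Order 1 then 2:
  1 Intervocalic Lenition: [zadiviwgo] → [zaziviwgo]
  2 Syncope: [zaziviwgo] → [zazvwgo]
  result: [zazvwgo]
Order 2 then 1:
  2 Syncope: [zadiviwgo] → [zadvwgo]
  1 Intervocalic Lenition: no change — [zadvwgo]
  result: [zadvwgo]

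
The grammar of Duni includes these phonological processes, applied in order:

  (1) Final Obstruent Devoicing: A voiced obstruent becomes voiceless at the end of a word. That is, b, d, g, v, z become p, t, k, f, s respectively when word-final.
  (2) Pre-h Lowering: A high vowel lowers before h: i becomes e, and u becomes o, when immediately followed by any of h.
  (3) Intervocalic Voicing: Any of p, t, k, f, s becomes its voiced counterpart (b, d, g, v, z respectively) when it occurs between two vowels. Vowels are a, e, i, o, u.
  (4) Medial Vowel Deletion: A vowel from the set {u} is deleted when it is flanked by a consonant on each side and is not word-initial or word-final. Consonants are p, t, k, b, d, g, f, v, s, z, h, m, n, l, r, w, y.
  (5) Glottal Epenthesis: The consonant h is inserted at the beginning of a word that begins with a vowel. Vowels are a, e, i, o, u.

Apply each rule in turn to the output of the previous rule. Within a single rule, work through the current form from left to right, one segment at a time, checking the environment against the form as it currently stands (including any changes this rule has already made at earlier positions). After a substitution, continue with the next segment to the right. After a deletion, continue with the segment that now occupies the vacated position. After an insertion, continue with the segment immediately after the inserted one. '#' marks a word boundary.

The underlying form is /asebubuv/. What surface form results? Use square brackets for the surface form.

[hazebbf]

(1) Final Obstruent Devoicing: [asebubuv] → [asebubuf]
(2) Pre-h Lowering: no change — [asebubuf]
(3) Intervocalic Voicing: [asebubuf] → [azebubuf]
(4) Medial Vowel Deletion: [azebubuf] → [azebbf]
(5) Glottal Epenthesis: [azebbf] → [hazebbf]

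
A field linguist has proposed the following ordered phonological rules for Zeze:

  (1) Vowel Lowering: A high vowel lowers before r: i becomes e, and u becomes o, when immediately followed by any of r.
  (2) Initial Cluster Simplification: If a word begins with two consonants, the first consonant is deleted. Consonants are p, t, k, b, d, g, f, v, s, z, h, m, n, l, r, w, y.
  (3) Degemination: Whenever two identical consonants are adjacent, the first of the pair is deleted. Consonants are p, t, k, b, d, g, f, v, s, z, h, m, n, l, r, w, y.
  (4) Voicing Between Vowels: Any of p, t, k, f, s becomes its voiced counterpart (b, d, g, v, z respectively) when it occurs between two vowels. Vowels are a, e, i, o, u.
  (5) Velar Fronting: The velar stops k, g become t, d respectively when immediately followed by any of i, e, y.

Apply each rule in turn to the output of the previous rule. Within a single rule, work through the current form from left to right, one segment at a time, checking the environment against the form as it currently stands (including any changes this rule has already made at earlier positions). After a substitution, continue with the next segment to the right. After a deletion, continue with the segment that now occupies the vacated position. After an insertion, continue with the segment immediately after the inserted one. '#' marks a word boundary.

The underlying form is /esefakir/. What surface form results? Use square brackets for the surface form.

(1) Vowel Lowering: [esefakir] → [esefaker]
(2) Initial Cluster Simplification: no change — [esefaker]
(3) Degemination: no change — [esefaker]
(4) Voicing Between Vowels: [esefaker] → [ezevager]
(5) Velar Fronting: [ezevager] → [ezevader]

[ezevader]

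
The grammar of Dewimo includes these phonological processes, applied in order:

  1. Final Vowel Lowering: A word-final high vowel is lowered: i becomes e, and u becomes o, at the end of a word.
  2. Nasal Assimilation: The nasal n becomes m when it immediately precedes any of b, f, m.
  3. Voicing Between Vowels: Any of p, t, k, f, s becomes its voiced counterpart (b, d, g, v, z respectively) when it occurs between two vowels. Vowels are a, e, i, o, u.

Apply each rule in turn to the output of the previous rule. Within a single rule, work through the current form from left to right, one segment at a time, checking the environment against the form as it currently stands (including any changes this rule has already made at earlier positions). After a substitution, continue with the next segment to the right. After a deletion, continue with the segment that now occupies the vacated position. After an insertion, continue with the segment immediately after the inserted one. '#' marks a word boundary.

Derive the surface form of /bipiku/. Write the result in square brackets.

[bibigo]

1 Final Vowel Lowering: [bipiku] → [bipiko]
2 Nasal Assimilation: no change — [bipiko]
3 Voicing Between Vowels: [bipiko] → [bibigo]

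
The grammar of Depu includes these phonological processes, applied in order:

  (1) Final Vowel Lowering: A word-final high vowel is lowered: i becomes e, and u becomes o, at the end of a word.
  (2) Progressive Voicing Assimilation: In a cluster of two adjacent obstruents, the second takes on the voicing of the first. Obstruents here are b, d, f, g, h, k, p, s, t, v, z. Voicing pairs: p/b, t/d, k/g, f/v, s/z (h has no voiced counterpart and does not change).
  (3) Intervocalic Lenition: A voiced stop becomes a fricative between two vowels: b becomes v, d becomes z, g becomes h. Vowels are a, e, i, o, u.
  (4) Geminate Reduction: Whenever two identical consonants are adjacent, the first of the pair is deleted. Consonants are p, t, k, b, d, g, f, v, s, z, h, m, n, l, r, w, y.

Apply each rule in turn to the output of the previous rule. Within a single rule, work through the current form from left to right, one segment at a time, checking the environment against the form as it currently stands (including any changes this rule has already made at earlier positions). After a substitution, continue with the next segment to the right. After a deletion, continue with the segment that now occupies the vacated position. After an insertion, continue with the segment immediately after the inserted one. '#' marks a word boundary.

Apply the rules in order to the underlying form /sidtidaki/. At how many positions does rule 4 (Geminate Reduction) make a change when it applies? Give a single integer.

(1) Final Vowel Lowering: [sidtidaki] → [sidtidake]
(2) Progressive Voicing Assimilation: [sidtidake] → [siddidake]
(3) Intervocalic Lenition: [siddidake] → [siddizake]
(4) Geminate Reduction: [siddizake] → [sidizake]
Rule 4 changed 1 position(s).

1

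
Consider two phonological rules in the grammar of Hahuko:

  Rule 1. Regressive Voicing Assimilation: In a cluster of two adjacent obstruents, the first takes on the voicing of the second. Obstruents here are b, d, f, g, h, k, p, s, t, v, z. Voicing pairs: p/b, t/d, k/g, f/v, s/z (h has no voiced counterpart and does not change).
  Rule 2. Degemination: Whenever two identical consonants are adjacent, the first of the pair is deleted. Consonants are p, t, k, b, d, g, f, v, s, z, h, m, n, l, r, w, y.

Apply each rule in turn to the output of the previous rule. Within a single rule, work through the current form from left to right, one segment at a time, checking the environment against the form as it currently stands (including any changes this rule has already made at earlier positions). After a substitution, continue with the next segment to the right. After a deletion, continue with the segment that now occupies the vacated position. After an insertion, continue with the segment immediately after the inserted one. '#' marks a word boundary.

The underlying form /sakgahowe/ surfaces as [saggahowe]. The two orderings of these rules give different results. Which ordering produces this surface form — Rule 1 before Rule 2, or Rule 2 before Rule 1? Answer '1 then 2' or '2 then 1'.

2 then 1

Order 1 then 2:
  1 Regressive Voicing Assimilation: [sakgahowe] → [saggahowe]
  2 Degemination: [saggahowe] → [sagahowe]
  result: [sagahowe]
Order 2 then 1:
  2 Degemination: no change — [sakgahowe]
  1 Regressive Voicing Assimilation: [sakgahowe] → [saggahowe]
  result: [saggahowe]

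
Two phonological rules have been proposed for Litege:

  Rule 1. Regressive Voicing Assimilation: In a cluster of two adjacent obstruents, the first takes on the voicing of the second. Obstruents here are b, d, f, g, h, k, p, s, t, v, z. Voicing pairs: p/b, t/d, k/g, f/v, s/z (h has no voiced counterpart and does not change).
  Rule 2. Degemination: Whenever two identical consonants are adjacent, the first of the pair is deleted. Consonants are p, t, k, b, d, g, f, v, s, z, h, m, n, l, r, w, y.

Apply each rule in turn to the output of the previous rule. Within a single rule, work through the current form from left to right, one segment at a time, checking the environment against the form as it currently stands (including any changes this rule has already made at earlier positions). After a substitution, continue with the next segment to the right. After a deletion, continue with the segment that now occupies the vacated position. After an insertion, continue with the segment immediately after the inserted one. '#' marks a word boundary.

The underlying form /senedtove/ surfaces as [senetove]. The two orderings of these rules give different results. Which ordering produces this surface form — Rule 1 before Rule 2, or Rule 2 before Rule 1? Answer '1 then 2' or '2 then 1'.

1 then 2

Order 1 then 2:
  1 Regressive Voicing Assimilation: [senedtove] → [senettove]
  2 Degemination: [senettove] → [senetove]
  result: [senetove]
Order 2 then 1:
  2 Degemination: no change — [senedtove]
  1 Regressive Voicing Assimilation: [senedtove] → [senettove]
  result: [senettove]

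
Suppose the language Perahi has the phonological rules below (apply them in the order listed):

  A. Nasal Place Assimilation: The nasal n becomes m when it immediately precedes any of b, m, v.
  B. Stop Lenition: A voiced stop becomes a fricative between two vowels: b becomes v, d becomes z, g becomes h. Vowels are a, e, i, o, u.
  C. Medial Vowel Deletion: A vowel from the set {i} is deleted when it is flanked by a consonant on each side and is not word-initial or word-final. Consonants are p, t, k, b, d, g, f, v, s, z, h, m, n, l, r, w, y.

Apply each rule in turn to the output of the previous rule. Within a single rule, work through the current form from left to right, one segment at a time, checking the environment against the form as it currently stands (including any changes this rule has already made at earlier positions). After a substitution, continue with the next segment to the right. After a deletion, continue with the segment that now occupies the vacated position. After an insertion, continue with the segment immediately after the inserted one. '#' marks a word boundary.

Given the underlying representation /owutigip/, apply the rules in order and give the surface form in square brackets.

A Nasal Place Assimilation: no change — [owutigip]
B Stop Lenition: [owutigip] → [owutihip]
C Medial Vowel Deletion: [owutihip] → [owuthp]

[owuthp]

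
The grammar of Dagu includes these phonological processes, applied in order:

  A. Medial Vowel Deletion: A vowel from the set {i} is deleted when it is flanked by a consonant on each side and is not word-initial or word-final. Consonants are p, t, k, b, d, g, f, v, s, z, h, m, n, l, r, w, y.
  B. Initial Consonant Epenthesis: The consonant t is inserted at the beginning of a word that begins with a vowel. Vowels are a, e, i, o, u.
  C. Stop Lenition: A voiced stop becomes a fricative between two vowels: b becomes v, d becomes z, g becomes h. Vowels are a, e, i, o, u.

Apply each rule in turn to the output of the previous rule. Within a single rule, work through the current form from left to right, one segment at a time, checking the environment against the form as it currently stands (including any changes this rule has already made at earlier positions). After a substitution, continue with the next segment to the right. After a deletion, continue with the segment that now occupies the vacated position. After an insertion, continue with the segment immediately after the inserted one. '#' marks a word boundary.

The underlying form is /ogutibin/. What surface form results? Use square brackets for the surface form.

[tohutbn]

A Medial Vowel Deletion: [ogutibin] → [ogutbn]
B Initial Consonant Epenthesis: [ogutbn] → [togutbn]
C Stop Lenition: [togutbn] → [tohutbn]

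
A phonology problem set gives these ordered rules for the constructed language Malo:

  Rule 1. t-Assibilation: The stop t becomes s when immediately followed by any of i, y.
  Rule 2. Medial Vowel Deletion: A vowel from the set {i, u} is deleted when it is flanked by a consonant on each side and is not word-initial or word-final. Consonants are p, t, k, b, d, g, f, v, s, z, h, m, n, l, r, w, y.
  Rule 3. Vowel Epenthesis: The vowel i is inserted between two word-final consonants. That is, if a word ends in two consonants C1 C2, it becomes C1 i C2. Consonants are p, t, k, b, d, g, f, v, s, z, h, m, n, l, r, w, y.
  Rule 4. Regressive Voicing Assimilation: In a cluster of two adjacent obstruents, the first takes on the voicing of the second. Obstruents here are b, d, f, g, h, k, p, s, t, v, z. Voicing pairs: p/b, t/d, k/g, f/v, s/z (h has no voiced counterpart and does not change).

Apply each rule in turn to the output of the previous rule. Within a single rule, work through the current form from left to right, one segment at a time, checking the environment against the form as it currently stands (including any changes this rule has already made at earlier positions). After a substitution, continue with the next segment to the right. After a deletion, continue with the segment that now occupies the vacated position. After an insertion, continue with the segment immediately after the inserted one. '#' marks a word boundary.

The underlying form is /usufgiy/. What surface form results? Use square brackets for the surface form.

[usvgiy]

Rule 1 t-Assibilation: no change — [usufgiy]
Rule 2 Medial Vowel Deletion: [usufgiy] → [usfgy]
Rule 3 Vowel Epenthesis: [usfgy] → [usfgiy]
Rule 4 Regressive Voicing Assimilation: [usfgiy] → [usvgiy]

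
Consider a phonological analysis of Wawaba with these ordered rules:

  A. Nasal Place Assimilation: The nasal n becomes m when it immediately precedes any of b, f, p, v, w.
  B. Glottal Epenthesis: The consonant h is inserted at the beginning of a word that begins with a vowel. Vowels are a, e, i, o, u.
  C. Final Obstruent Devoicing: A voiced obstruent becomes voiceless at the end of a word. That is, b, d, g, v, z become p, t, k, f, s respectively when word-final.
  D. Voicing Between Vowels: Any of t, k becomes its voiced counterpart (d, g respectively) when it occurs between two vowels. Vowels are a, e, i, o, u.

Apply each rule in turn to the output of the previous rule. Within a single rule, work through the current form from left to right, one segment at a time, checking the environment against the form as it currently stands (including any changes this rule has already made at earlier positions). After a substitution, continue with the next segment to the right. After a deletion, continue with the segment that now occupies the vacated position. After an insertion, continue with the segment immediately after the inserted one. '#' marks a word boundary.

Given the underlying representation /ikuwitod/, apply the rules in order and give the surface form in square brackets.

A Nasal Place Assimilation: no change — [ikuwitod]
B Glottal Epenthesis: [ikuwitod] → [hikuwitod]
C Final Obstruent Devoicing: [hikuwitod] → [hikuwitot]
D Voicing Between Vowels: [hikuwitot] → [higuwidot]

[higuwidot]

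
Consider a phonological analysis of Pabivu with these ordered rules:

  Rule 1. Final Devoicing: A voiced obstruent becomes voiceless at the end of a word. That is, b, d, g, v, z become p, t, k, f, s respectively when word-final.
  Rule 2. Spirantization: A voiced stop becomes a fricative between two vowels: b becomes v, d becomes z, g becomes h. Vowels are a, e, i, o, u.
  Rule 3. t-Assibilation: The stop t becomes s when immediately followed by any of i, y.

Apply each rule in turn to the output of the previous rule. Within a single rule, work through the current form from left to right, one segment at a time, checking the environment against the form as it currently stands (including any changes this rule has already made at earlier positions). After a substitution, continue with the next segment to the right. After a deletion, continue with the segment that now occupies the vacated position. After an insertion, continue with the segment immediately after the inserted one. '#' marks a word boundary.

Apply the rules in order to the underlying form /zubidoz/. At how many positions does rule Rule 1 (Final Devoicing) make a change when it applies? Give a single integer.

1

Rule 1 Final Devoicing: [zubidoz] → [zubidos]
Rule 2 Spirantization: [zubidos] → [zuvizos]
Rule 3 t-Assibilation: no change — [zuvizos]
Rule Rule 1 changed 1 position(s).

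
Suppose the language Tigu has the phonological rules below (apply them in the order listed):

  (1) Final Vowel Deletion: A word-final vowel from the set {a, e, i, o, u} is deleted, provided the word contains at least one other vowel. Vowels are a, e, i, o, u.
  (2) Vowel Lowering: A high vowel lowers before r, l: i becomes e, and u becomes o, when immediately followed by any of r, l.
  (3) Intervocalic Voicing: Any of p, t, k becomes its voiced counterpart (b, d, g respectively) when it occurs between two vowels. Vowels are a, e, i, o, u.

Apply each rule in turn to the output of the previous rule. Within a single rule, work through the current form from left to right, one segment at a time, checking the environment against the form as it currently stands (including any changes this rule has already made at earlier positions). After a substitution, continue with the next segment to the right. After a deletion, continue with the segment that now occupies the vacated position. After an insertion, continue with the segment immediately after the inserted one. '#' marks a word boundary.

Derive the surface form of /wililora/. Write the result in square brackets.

(1) Final Vowel Deletion: [wililora] → [wililor]
(2) Vowel Lowering: [wililor] → [welelor]
(3) Intervocalic Voicing: no change — [welelor]

[welelor]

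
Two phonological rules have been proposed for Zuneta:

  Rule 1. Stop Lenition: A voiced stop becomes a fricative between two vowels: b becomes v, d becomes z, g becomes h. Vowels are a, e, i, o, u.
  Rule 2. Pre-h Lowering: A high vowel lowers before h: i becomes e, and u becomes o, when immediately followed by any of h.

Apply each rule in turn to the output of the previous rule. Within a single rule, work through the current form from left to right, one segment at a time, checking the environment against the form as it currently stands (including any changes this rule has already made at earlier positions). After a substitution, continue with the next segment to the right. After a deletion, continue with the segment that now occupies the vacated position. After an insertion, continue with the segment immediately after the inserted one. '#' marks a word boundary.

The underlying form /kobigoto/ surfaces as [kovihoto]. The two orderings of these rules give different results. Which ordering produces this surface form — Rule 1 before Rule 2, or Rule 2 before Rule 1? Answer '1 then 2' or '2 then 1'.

Order 1 then 2:
  1 Stop Lenition: [kobigoto] → [kovihoto]
  2 Pre-h Lowering: [kovihoto] → [kovehoto]
  result: [kovehoto]
Order 2 then 1:
  2 Pre-h Lowering: no change — [kobigoto]
  1 Stop Lenition: [kobigoto] → [kovihoto]
  result: [kovihoto]

2 then 1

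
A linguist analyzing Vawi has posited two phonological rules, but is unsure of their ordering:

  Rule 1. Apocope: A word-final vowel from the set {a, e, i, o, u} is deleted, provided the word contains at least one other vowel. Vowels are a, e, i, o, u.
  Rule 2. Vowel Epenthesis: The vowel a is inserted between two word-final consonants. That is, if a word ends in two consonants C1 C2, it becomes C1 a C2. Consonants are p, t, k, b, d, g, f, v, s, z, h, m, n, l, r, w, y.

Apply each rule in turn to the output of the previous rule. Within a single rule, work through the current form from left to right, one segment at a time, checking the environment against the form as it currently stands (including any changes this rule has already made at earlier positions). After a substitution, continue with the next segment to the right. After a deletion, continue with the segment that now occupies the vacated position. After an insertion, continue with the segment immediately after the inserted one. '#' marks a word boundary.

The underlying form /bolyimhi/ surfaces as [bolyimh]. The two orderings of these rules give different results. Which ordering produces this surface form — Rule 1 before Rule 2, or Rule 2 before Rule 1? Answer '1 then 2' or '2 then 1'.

Order 1 then 2:
  1 Apocope: [bolyimhi] → [bolyimh]
  2 Vowel Epenthesis: [bolyimh] → [bolyimah]
  result: [bolyimah]
Order 2 then 1:
  2 Vowel Epenthesis: no change — [bolyimhi]
  1 Apocope: [bolyimhi] → [bolyimh]
  result: [bolyimh]

2 then 1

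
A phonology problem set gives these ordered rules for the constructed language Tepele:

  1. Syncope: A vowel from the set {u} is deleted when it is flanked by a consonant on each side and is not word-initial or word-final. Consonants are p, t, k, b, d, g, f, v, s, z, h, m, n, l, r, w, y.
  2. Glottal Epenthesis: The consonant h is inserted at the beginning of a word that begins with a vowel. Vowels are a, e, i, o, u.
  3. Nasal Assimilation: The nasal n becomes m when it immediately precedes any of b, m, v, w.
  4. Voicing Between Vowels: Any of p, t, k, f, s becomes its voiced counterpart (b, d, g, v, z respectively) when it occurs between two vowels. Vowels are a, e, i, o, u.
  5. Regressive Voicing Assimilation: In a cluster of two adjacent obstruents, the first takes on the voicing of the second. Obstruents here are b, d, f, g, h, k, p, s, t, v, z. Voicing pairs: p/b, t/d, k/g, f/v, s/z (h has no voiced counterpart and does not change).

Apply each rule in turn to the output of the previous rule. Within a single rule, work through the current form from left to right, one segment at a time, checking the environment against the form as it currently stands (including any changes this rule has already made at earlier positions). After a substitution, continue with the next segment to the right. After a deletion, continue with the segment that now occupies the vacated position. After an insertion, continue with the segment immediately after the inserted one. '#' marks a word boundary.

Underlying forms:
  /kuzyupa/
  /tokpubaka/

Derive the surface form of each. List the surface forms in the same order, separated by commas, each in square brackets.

[gzypa], [tokbbaga]

/kuzyupa/:
  1 Syncope: [kuzyupa] → [kzypa]
  2 Glottal Epenthesis: no change — [kzypa]
  3 Nasal Assimilation: no change — [kzypa]
  4 Voicing Between Vowels: no change — [kzypa]
  5 Regressive Voicing Assimilation: [kzypa] → [gzypa]
/tokpubaka/:
  1 Syncope: [tokpubaka] → [tokpbaka]
  2 Glottal Epenthesis: no change — [tokpbaka]
  3 Nasal Assimilation: no change — [tokpbaka]
  4 Voicing Between Vowels: [tokpbaka] → [tokpbaga]
  5 Regressive Voicing Assimilation: [tokpbaga] → [tokbbaga]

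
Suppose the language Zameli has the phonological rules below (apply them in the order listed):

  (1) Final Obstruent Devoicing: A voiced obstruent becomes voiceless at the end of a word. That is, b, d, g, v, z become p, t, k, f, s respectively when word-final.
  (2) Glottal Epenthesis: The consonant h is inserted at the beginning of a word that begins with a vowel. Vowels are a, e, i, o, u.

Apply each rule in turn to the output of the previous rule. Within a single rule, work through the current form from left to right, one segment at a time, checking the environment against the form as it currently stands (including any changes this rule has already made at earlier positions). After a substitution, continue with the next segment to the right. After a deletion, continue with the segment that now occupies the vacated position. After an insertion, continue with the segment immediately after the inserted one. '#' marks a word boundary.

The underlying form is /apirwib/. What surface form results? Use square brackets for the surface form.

(1) Final Obstruent Devoicing: [apirwib] → [apirwip]
(2) Glottal Epenthesis: [apirwip] → [hapirwip]

[hapirwip]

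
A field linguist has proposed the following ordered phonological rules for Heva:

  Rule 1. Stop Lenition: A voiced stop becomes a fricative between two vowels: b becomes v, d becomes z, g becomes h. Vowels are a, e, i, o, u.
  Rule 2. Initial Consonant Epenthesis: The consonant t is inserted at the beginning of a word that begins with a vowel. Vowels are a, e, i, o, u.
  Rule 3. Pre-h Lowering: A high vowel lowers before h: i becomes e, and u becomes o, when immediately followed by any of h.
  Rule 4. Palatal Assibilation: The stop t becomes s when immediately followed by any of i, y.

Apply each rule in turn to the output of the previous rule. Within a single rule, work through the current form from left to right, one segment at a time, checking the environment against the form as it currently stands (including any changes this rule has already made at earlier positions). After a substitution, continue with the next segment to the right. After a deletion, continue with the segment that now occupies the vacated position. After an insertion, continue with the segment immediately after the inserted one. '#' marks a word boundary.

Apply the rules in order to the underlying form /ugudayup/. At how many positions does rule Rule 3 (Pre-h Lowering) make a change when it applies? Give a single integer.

Rule 1 Stop Lenition: [ugudayup] → [uhuzayup]
Rule 2 Initial Consonant Epenthesis: [uhuzayup] → [tuhuzayup]
Rule 3 Pre-h Lowering: [tuhuzayup] → [tohuzayup]
Rule 4 Palatal Assibilation: no change — [tohuzayup]
Rule Rule 3 changed 1 position(s).

1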